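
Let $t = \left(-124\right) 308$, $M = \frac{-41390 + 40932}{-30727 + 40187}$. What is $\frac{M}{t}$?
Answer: $\frac{229}{180648160} \approx 1.2677 \cdot 10^{-6}$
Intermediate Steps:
$M = - \frac{229}{4730}$ ($M = - \frac{458}{9460} = \left(-458\right) \frac{1}{9460} = - \frac{229}{4730} \approx -0.048414$)
$t = -38192$
$\frac{M}{t} = - \frac{229}{4730 \left(-38192\right)} = \left(- \frac{229}{4730}\right) \left(- \frac{1}{38192}\right) = \frac{229}{180648160}$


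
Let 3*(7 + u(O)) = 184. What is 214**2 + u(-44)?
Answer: 137551/3 ≈ 45850.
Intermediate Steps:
u(O) = 163/3 (u(O) = -7 + (1/3)*184 = -7 + 184/3 = 163/3)
214**2 + u(-44) = 214**2 + 163/3 = 45796 + 163/3 = 137551/3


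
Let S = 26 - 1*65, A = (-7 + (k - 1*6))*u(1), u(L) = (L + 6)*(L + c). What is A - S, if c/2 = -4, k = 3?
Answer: 529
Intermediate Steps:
c = -8 (c = 2*(-4) = -8)
u(L) = (-8 + L)*(6 + L) (u(L) = (L + 6)*(L - 8) = (6 + L)*(-8 + L) = (-8 + L)*(6 + L))
A = 490 (A = (-7 + (3 - 1*6))*(-48 + 1**2 - 2*1) = (-7 + (3 - 6))*(-48 + 1 - 2) = (-7 - 3)*(-49) = -10*(-49) = 490)
S = -39 (S = 26 - 65 = -39)
A - S = 490 - 1*(-39) = 490 + 39 = 529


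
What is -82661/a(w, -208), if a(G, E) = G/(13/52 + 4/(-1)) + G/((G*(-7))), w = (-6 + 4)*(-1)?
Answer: 8679405/71 ≈ 1.2225e+5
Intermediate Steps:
w = 2 (w = -2*(-1) = 2)
a(G, E) = -⅐ - 4*G/15 (a(G, E) = G/(13*(1/52) + 4*(-1)) + G/((-7*G)) = G/(¼ - 4) + G*(-1/(7*G)) = G/(-15/4) - ⅐ = G*(-4/15) - ⅐ = -4*G/15 - ⅐ = -⅐ - 4*G/15)
-82661/a(w, -208) = -82661/(-⅐ - 4/15*2) = -82661/(-⅐ - 8/15) = -82661/(-71/105) = -82661*(-105/71) = 8679405/71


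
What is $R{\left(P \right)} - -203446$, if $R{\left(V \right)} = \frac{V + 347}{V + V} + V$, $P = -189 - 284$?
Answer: $\frac{96006292}{473} \approx 2.0297 \cdot 10^{5}$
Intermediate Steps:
$P = -473$ ($P = -189 - 284 = -473$)
$R{\left(V \right)} = V + \frac{347 + V}{2 V}$ ($R{\left(V \right)} = \frac{347 + V}{2 V} + V = V + \frac{347 + V}{2 V}$)
$R{\left(P \right)} - -203446 = \left(\frac{1}{2} - 473 + \frac{347}{2 \left(-473\right)}\right) - -203446 = \left(\frac{1}{2} - 473 + \frac{347}{2} \left(- \frac{1}{473}\right)\right) + 203446 = \left(\frac{1}{2} - 473 - \frac{347}{946}\right) + 203446 = - \frac{223666}{473} + 203446 = \frac{96006292}{473}$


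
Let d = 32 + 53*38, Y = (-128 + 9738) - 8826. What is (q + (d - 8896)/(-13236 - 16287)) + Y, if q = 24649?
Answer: 750865309/29523 ≈ 25433.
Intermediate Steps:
Y = 784 (Y = 9610 - 8826 = 784)
d = 2046 (d = 32 + 2014 = 2046)
(q + (d - 8896)/(-13236 - 16287)) + Y = (24649 + (2046 - 8896)/(-13236 - 16287)) + 784 = (24649 - 6850/(-29523)) + 784 = (24649 - 6850*(-1/29523)) + 784 = (24649 + 6850/29523) + 784 = 727719277/29523 + 784 = 750865309/29523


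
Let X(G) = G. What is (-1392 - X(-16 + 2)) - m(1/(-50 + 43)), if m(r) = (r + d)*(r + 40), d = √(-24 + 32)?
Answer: -67243/49 - 558*√2/7 ≈ -1485.0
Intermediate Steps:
d = 2*√2 (d = √8 = 2*√2 ≈ 2.8284)
m(r) = (40 + r)*(r + 2*√2) (m(r) = (r + 2*√2)*(r + 40) = (r + 2*√2)*(40 + r) = (40 + r)*(r + 2*√2))
(-1392 - X(-16 + 2)) - m(1/(-50 + 43)) = (-1392 - (-16 + 2)) - ((1/(-50 + 43))² + 40/(-50 + 43) + 80*√2 + 2*√2/(-50 + 43)) = (-1392 - 1*(-14)) - ((1/(-7))² + 40/(-7) + 80*√2 + 2*√2/(-7)) = (-1392 + 14) - ((-⅐)² + 40*(-⅐) + 80*√2 + 2*(-⅐)*√2) = -1378 - (1/49 - 40/7 + 80*√2 - 2*√2/7) = -1378 - (-279/49 + 558*√2/7) = -1378 + (279/49 - 558*√2/7) = -67243/49 - 558*√2/7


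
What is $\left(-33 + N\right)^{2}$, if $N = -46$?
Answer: $6241$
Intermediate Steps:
$\left(-33 + N\right)^{2} = \left(-33 - 46\right)^{2} = \left(-79\right)^{2} = 6241$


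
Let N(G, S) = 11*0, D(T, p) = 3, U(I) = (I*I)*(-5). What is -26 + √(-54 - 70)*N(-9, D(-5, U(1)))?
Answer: -26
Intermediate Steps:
U(I) = -5*I² (U(I) = I²*(-5) = -5*I²)
N(G, S) = 0
-26 + √(-54 - 70)*N(-9, D(-5, U(1))) = -26 + √(-54 - 70)*0 = -26 + √(-124)*0 = -26 + (2*I*√31)*0 = -26 + 0 = -26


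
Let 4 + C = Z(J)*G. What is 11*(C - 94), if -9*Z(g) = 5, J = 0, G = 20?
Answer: -10802/9 ≈ -1200.2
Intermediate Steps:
Z(g) = -5/9 (Z(g) = -1/9*5 = -5/9)
C = -136/9 (C = -4 - 5/9*20 = -4 - 100/9 = -136/9 ≈ -15.111)
11*(C - 94) = 11*(-136/9 - 94) = 11*(-982/9) = -10802/9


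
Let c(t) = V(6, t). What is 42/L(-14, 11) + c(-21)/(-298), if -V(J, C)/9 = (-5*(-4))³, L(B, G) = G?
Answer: 402258/1639 ≈ 245.43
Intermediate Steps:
V(J, C) = -72000 (V(J, C) = -9*(-5*(-4))³ = -9*20³ = -9*8000 = -72000)
c(t) = -72000
42/L(-14, 11) + c(-21)/(-298) = 42/11 - 72000/(-298) = 42*(1/11) - 72000*(-1/298) = 42/11 + 36000/149 = 402258/1639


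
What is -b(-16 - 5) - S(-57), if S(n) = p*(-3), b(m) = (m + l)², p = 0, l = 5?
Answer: -256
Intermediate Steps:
b(m) = (5 + m)² (b(m) = (m + 5)² = (5 + m)²)
S(n) = 0 (S(n) = 0*(-3) = 0)
-b(-16 - 5) - S(-57) = -(5 + (-16 - 5))² - 1*0 = -(5 - 21)² + 0 = -1*(-16)² + 0 = -1*256 + 0 = -256 + 0 = -256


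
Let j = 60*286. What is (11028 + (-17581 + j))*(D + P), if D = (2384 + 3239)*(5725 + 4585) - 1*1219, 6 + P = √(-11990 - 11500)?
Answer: 614907996335 + 95463*I*√290 ≈ 6.1491e+11 + 1.6257e+6*I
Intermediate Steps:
P = -6 + 9*I*√290 (P = -6 + √(-11990 - 11500) = -6 + √(-23490) = -6 + 9*I*√290 ≈ -6.0 + 153.26*I)
j = 17160
D = 57971911 (D = 5623*10310 - 1219 = 57973130 - 1219 = 57971911)
(11028 + (-17581 + j))*(D + P) = (11028 + (-17581 + 17160))*(57971911 + (-6 + 9*I*√290)) = (11028 - 421)*(57971905 + 9*I*√290) = 10607*(57971905 + 9*I*√290) = 614907996335 + 95463*I*√290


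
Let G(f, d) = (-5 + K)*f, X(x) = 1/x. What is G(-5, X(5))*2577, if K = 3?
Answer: 25770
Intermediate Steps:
G(f, d) = -2*f (G(f, d) = (-5 + 3)*f = -2*f)
G(-5, X(5))*2577 = -2*(-5)*2577 = 10*2577 = 25770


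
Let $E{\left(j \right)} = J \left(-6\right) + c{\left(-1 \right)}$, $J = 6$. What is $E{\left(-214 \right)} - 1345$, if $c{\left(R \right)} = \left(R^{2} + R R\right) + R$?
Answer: $-1380$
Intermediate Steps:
$c{\left(R \right)} = R + 2 R^{2}$ ($c{\left(R \right)} = \left(R^{2} + R^{2}\right) + R = 2 R^{2} + R = R + 2 R^{2}$)
$E{\left(j \right)} = -35$ ($E{\left(j \right)} = 6 \left(-6\right) - \left(1 + 2 \left(-1\right)\right) = -36 - \left(1 - 2\right) = -36 - -1 = -36 + 1 = -35$)
$E{\left(-214 \right)} - 1345 = -35 - 1345 = -1380$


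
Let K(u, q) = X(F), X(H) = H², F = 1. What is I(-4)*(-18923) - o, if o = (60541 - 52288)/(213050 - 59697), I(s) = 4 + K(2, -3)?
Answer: -14509502348/153353 ≈ -94615.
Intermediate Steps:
K(u, q) = 1 (K(u, q) = 1² = 1)
I(s) = 5 (I(s) = 4 + 1 = 5)
o = 8253/153353 ≈ 0.053817
I(-4)*(-18923) - o = 5*(-18923) - 1*8253/153353 = -94615 - 8253/153353 = -14509502348/153353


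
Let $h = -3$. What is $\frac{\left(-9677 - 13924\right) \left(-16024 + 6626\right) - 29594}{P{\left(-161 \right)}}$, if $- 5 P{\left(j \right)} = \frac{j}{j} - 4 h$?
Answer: $- \frac{1108863020}{13} \approx -8.5297 \cdot 10^{7}$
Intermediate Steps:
$P{\left(j \right)} = - \frac{13}{5}$ ($P{\left(j \right)} = - \frac{\frac{j}{j} - -12}{5} = - \frac{1 + 12}{5} = \left(- \frac{1}{5}\right) 13 = - \frac{13}{5}$)
$\frac{\left(-9677 - 13924\right) \left(-16024 + 6626\right) - 29594}{P{\left(-161 \right)}} = \frac{\left(-9677 - 13924\right) \left(-16024 + 6626\right) - 29594}{- \frac{13}{5}} = \left(\left(-23601\right) \left(-9398\right) - 29594\right) \left(- \frac{5}{13}\right) = \left(221802198 - 29594\right) \left(- \frac{5}{13}\right) = 221772604 \left(- \frac{5}{13}\right) = - \frac{1108863020}{13}$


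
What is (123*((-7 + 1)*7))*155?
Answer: -800730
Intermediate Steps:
(123*((-7 + 1)*7))*155 = (123*(-6*7))*155 = (123*(-42))*155 = -5166*155 = -800730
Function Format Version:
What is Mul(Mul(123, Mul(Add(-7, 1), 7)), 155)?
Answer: -800730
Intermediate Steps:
Mul(Mul(123, Mul(Add(-7, 1), 7)), 155) = Mul(Mul(123, Mul(-6, 7)), 155) = Mul(Mul(123, -42), 155) = Mul(-5166, 155) = -800730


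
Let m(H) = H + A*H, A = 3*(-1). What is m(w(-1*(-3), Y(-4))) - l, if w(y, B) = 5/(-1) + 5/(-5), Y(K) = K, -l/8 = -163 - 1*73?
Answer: -1876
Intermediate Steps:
l = 1888 (l = -8*(-163 - 1*73) = -8*(-163 - 73) = -8*(-236) = 1888)
A = -3
w(y, B) = -6 (w(y, B) = 5*(-1) + 5*(-1/5) = -5 - 1 = -6)
m(H) = -2*H (m(H) = H - 3*H = -2*H)
m(w(-1*(-3), Y(-4))) - l = -2*(-6) - 1*1888 = 12 - 1888 = -1876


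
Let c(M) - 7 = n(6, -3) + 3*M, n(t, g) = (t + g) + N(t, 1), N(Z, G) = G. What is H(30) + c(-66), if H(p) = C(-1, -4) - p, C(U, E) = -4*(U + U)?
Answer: -209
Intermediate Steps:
C(U, E) = -8*U
n(t, g) = 1 + g + t (n(t, g) = (t + g) + 1 = (g + t) + 1 = 1 + g + t)
H(p) = 8 - p (H(p) = -8*(-1) - p = 8 - p)
c(M) = 11 + 3*M (c(M) = 7 + ((1 - 3 + 6) + 3*M) = 7 + (4 + 3*M) = 11 + 3*M)
H(30) + c(-66) = (8 - 1*30) + (11 + 3*(-66)) = (8 - 30) + (11 - 198) = -22 - 187 = -209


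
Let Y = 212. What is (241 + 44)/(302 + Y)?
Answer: 285/514 ≈ 0.55447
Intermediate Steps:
(241 + 44)/(302 + Y) = (241 + 44)/(302 + 212) = 285/514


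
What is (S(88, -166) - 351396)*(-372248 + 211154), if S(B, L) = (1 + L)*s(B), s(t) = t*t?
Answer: 262447256664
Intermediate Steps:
s(t) = t²
S(B, L) = B²*(1 + L) (S(B, L) = (1 + L)*B² = B²*(1 + L))
(S(88, -166) - 351396)*(-372248 + 211154) = (88²*(1 - 166) - 351396)*(-372248 + 211154) = (7744*(-165) - 351396)*(-161094) = (-1277760 - 351396)*(-161094) = -1629156*(-161094) = 262447256664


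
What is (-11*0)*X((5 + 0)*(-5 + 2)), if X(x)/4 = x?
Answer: 0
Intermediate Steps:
X(x) = 4*x
(-11*0)*X((5 + 0)*(-5 + 2)) = (-11*0)*(4*((5 + 0)*(-5 + 2))) = 0*(4*(5*(-3))) = 0*(4*(-15)) = 0*(-60) = 0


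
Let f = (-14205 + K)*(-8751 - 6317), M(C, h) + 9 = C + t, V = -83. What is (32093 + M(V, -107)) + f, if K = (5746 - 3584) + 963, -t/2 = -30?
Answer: 166985501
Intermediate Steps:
t = 60 (t = -2*(-30) = 60)
K = 3125 (K = 2162 + 963 = 3125)
M(C, h) = 51 + C (M(C, h) = -9 + (C + 60) = -9 + (60 + C) = 51 + C)
f = 166953440 (f = (-14205 + 3125)*(-8751 - 6317) = -11080*(-15068) = 166953440)
(32093 + M(V, -107)) + f = (32093 + (51 - 83)) + 166953440 = (32093 - 32) + 166953440 = 32061 + 166953440 = 166985501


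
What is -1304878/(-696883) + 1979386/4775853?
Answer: 7611305964772/3328210766199 ≈ 2.2869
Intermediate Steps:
-1304878/(-696883) + 1979386/4775853 = -1304878*(-1/696883) + 1979386*(1/4775853) = 1304878/696883 + 1979386/4775853 = 7611305964772/3328210766199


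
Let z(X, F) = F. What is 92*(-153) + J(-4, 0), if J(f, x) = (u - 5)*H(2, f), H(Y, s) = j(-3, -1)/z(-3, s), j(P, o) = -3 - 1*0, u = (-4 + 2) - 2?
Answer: -56331/4 ≈ -14083.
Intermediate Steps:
u = -4 (u = -2 - 2 = -4)
j(P, o) = -3 (j(P, o) = -3 + 0 = -3)
H(Y, s) = -3/s
J(f, x) = 27/f (J(f, x) = (-4 - 5)*(-3/f) = -(-27)/f = 27/f)
92*(-153) + J(-4, 0) = 92*(-153) + 27/(-4) = -14076 + 27*(-¼) = -14076 - 27/4 = -56331/4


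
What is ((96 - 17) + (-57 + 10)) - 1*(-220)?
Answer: 252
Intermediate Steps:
((96 - 17) + (-57 + 10)) - 1*(-220) = (79 - 47) + 220 = 32 + 220 = 252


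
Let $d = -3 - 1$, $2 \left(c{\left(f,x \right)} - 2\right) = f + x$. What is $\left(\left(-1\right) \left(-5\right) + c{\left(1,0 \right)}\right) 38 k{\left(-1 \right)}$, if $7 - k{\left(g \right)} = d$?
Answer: $3135$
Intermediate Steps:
$c{\left(f,x \right)} = 2 + \frac{f}{2} + \frac{x}{2}$ ($c{\left(f,x \right)} = 2 + \frac{f + x}{2} = 2 + \left(\frac{f}{2} + \frac{x}{2}\right) = 2 + \frac{f}{2} + \frac{x}{2}$)
$d = -4$
$k{\left(g \right)} = 11$ ($k{\left(g \right)} = 7 - -4 = 7 + 4 = 11$)
$\left(\left(-1\right) \left(-5\right) + c{\left(1,0 \right)}\right) 38 k{\left(-1 \right)} = \left(\left(-1\right) \left(-5\right) + \left(2 + \frac{1}{2} \cdot 1 + \frac{1}{2} \cdot 0\right)\right) 38 \cdot 11 = \left(5 + \left(2 + \frac{1}{2} + 0\right)\right) 38 \cdot 11 = \left(5 + \frac{5}{2}\right) 38 \cdot 11 = \frac{15}{2} \cdot 38 \cdot 11 = 285 \cdot 11 = 3135$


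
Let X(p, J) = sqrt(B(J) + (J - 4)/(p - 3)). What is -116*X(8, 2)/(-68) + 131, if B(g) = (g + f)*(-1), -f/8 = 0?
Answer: 131 + 58*I*sqrt(15)/85 ≈ 131.0 + 2.6427*I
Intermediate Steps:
f = 0 (f = -8*0 = 0)
B(g) = -g (B(g) = (g + 0)*(-1) = g*(-1) = -g)
X(p, J) = sqrt(-J + (-4 + J)/(-3 + p)) (X(p, J) = sqrt(-J + (J - 4)/(p - 3)) = sqrt(-J + (-4 + J)/(-3 + p)))
-116*X(8, 2)/(-68) + 131 = -116*sqrt((-4 + 2 - 1*2*(-3 + 8))/(-3 + 8))/(-68) + 131 = -116*sqrt((-4 + 2 - 1*2*5)/5)*(-1)/68 + 131 = -116*sqrt((-4 + 2 - 10)/5)*(-1)/68 + 131 = -116*sqrt((1/5)*(-12))*(-1)/68 + 131 = -116*sqrt(-12/5)*(-1)/68 + 131 = -116*2*I*sqrt(15)/5*(-1)/68 + 131 = -(-58)*I*sqrt(15)/85 + 131 = 58*I*sqrt(15)/85 + 131 = 131 + 58*I*sqrt(15)/85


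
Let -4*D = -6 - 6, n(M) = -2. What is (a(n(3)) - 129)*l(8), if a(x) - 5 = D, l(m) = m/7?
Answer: -968/7 ≈ -138.29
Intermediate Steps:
l(m) = m/7 (l(m) = m*(1/7) = m/7)
D = 3 (D = -(-6 - 6)/4 = -1/4*(-12) = 3)
a(x) = 8 (a(x) = 5 + 3 = 8)
(a(n(3)) - 129)*l(8) = (8 - 129)*((1/7)*8) = -121*8/7 = -968/7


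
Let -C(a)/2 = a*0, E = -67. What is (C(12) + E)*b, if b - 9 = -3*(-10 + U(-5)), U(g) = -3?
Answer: -3216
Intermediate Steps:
C(a) = 0 (C(a) = -2*a*0 = -2*0 = 0)
b = 48 (b = 9 - 3*(-10 - 3) = 9 - 3*(-13) = 9 + 39 = 48)
(C(12) + E)*b = (0 - 67)*48 = -67*48 = -3216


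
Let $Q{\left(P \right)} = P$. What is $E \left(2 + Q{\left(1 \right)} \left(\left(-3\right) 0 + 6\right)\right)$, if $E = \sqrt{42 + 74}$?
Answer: $16 \sqrt{29} \approx 86.163$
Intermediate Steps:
$E = 2 \sqrt{29}$ ($E = \sqrt{116} = 2 \sqrt{29} \approx 10.77$)
$E \left(2 + Q{\left(1 \right)} \left(\left(-3\right) 0 + 6\right)\right) = 2 \sqrt{29} \left(2 + 1 \left(\left(-3\right) 0 + 6\right)\right) = 2 \sqrt{29} \left(2 + 1 \left(0 + 6\right)\right) = 2 \sqrt{29} \left(2 + 1 \cdot 6\right) = 2 \sqrt{29} \left(2 + 6\right) = 2 \sqrt{29} \cdot 8 = 16 \sqrt{29}$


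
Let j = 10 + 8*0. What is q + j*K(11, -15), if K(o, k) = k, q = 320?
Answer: 170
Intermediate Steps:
j = 10 (j = 10 + 0 = 10)
q + j*K(11, -15) = 320 + 10*(-15) = 320 - 150 = 170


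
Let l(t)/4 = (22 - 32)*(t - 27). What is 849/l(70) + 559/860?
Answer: 269/1720 ≈ 0.15640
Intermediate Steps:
l(t) = 1080 - 40*t (l(t) = 4*((22 - 32)*(t - 27)) = 4*(-10*(-27 + t)) = 4*(270 - 10*t) = 1080 - 40*t)
849/l(70) + 559/860 = 849/(1080 - 40*70) + 559/860 = 849/(1080 - 2800) + 559*(1/860) = 849/(-1720) + 13/20 = 849*(-1/1720) + 13/20 = -849/1720 + 13/20 = 269/1720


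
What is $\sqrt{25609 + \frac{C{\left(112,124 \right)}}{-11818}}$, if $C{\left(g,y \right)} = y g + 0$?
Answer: $\frac{\sqrt{894130008033}}{5909} \approx 160.02$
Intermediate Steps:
$C{\left(g,y \right)} = g y$ ($C{\left(g,y \right)} = g y + 0 = g y$)
$\sqrt{25609 + \frac{C{\left(112,124 \right)}}{-11818}} = \sqrt{25609 + \frac{112 \cdot 124}{-11818}} = \sqrt{25609 + 13888 \left(- \frac{1}{11818}\right)} = \sqrt{25609 - \frac{6944}{5909}} = \sqrt{\frac{151316637}{5909}} = \frac{\sqrt{894130008033}}{5909}$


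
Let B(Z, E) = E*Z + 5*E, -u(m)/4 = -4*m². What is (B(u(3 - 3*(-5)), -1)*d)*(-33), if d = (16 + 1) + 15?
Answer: 5479584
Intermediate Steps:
u(m) = 16*m² (u(m) = -(-16)*m² = 16*m²)
d = 32 (d = 17 + 15 = 32)
B(Z, E) = 5*E + E*Z
(B(u(3 - 3*(-5)), -1)*d)*(-33) = (-(5 + 16*(3 - 3*(-5))²)*32)*(-33) = (-(5 + 16*(3 + 15)²)*32)*(-33) = (-(5 + 16*18²)*32)*(-33) = (-(5 + 16*324)*32)*(-33) = (-(5 + 5184)*32)*(-33) = (-1*5189*32)*(-33) = -5189*32*(-33) = -166048*(-33) = 5479584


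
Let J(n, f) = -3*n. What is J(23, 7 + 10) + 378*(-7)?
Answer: -2715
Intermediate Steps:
J(23, 7 + 10) + 378*(-7) = -3*23 + 378*(-7) = -69 - 2646 = -2715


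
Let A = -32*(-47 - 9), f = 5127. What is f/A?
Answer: 5127/1792 ≈ 2.8610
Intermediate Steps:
A = 1792 (A = -32*(-56) = 1792)
f/A = 5127/1792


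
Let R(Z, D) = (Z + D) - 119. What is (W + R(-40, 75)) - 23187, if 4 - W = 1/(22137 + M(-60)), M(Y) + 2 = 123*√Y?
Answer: 6*(-953947*√15 + 85835841*I)/(-22135*I + 246*√15) ≈ -23267.0 + 2.1458e-6*I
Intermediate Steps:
R(Z, D) = -119 + D + Z (R(Z, D) = (D + Z) - 119 = -119 + D + Z)
M(Y) = -2 + 123*√Y
W = 4 - 1/(22135 + 246*I*√15) (W = 4 - 1/(22137 + (-2 + 123*√(-60))) = 4 - 1/(22137 + (-2 + 123*(2*I*√15))) = 4 - 1/(22137 + (-2 + 246*I*√15)) = 4 - 1/(22135 + 246*I*√15) ≈ 4.0 + 1.941e-6*I)
(W + R(-40, 75)) - 23187 = ((392688345/98173193 + 246*I*√15/490865965) + (-119 + 75 - 40)) - 23187 = ((392688345/98173193 + 246*I*√15/490865965) - 84) - 23187 = (-7853859867/98173193 + 246*I*√15/490865965) - 23187 = -2284195685958/98173193 + 246*I*√15/490865965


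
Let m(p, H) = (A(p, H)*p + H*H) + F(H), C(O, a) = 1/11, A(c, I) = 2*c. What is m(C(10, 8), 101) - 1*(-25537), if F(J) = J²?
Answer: 5558621/121 ≈ 45939.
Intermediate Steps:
C(O, a) = 1/11
m(p, H) = 2*H² + 2*p² (m(p, H) = ((2*p)*p + H*H) + H² = (2*p² + H²) + H² = (H² + 2*p²) + H² = 2*H² + 2*p²)
m(C(10, 8), 101) - 1*(-25537) = (2*101² + 2*(1/11)²) - 1*(-25537) = (2*10201 + 2*(1/121)) + 25537 = (20402 + 2/121) + 25537 = 2468644/121 + 25537 = 5558621/121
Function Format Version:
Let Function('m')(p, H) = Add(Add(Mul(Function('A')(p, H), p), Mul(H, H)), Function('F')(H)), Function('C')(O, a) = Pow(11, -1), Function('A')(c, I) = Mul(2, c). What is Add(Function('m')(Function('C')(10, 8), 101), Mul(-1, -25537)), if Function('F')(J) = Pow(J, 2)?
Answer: Rational(5558621, 121) ≈ 45939.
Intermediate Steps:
Function('C')(O, a) = Rational(1, 11)
Function('m')(p, H) = Add(Mul(2, Pow(H, 2)), Mul(2, Pow(p, 2))) (Function('m')(p, H) = Add(Add(Mul(Mul(2, p), p), Mul(H, H)), Pow(H, 2)) = Add(Add(Mul(2, Pow(p, 2)), Pow(H, 2)), Pow(H, 2)) = Add(Add(Pow(H, 2), Mul(2, Pow(p, 2))), Pow(H, 2)) = Add(Mul(2, Pow(H, 2)), Mul(2, Pow(p, 2))))
Add(Function('m')(Function('C')(10, 8), 101), Mul(-1, -25537)) = Add(Add(Mul(2, Pow(101, 2)), Mul(2, Pow(Rational(1, 11), 2))), Mul(-1, -25537)) = Add(Add(Mul(2, 10201), Mul(2, Rational(1, 121))), 25537) = Add(Add(20402, Rational(2, 121)), 25537) = Add(Rational(2468644, 121), 25537) = Rational(5558621, 121)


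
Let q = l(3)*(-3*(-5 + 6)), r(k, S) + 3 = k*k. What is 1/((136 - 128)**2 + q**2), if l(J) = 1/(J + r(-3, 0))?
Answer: 9/577 ≈ 0.015598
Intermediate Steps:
r(k, S) = -3 + k**2 (r(k, S) = -3 + k*k = -3 + k**2)
l(J) = 1/(6 + J) (l(J) = 1/(J + (-3 + (-3)**2)) = 1/(J + (-3 + 9)) = 1/(J + 6) = 1/(6 + J))
q = -1/3 (q = (-3*(-5 + 6))/(6 + 3) = (-3*1)/9 = (1/9)*(-3) = -1/3 ≈ -0.33333)
1/((136 - 128)**2 + q**2) = 1/((136 - 128)**2 + (-1/3)**2) = 1/(8**2 + 1/9) = 1/(64 + 1/9) = 1/(577/9) = 9/577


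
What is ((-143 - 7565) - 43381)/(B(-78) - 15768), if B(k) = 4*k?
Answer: 51089/16080 ≈ 3.1772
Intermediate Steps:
((-143 - 7565) - 43381)/(B(-78) - 15768) = ((-143 - 7565) - 43381)/(4*(-78) - 15768) = (-7708 - 43381)/(-312 - 15768) = -51089/(-16080) = -51089*(-1/16080) = 51089/16080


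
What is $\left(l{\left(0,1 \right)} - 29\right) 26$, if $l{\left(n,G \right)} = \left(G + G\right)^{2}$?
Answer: $-650$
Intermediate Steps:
$l{\left(n,G \right)} = 4 G^{2}$ ($l{\left(n,G \right)} = \left(2 G\right)^{2} = 4 G^{2}$)
$\left(l{\left(0,1 \right)} - 29\right) 26 = \left(4 \cdot 1^{2} - 29\right) 26 = \left(4 \cdot 1 - 29\right) 26 = \left(4 - 29\right) 26 = \left(-25\right) 26 = -650$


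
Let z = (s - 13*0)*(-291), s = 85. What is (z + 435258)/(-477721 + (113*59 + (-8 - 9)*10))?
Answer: -410523/471224 ≈ -0.87118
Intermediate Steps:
z = -24735 (z = (85 - 13*0)*(-291) = (85 + 0)*(-291) = 85*(-291) = -24735)
(z + 435258)/(-477721 + (113*59 + (-8 - 9)*10)) = (-24735 + 435258)/(-477721 + (113*59 + (-8 - 9)*10)) = 410523/(-477721 + (6667 - 17*10)) = 410523/(-477721 + (6667 - 170)) = 410523/(-477721 + 6497) = 410523/(-471224) = 410523*(-1/471224) = -410523/471224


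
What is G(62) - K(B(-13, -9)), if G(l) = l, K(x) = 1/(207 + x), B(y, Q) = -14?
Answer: 11965/193 ≈ 61.995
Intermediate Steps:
G(62) - K(B(-13, -9)) = 62 - 1/(207 - 14) = 62 - 1/193 = 11965/193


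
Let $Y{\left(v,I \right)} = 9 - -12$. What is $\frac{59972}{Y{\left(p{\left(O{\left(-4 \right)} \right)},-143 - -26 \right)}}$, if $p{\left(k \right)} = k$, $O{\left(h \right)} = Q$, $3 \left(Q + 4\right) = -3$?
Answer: $\frac{59972}{21} \approx 2855.8$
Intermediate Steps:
$Q = -5$ ($Q = -4 + \frac{1}{3} \left(-3\right) = -4 - 1 = -5$)
$O{\left(h \right)} = -5$
$Y{\left(v,I \right)} = 21$ ($Y{\left(v,I \right)} = 9 + 12 = 21$)
$\frac{59972}{Y{\left(p{\left(O{\left(-4 \right)} \right)},-143 - -26 \right)}} = \frac{59972}{21}$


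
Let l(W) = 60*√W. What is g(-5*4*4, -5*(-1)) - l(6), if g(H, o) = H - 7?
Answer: -87 - 60*√6 ≈ -233.97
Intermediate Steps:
g(H, o) = -7 + H
g(-5*4*4, -5*(-1)) - l(6) = (-7 - 5*4*4) - 60*√6 = (-7 - 20*4) - 60*√6 = (-7 - 80) - 60*√6 = -87 - 60*√6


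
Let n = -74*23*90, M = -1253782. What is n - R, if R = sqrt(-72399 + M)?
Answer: -153180 - I*sqrt(1326181) ≈ -1.5318e+5 - 1151.6*I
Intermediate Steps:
R = I*sqrt(1326181) (R = sqrt(-72399 - 1253782) = sqrt(-1326181) = I*sqrt(1326181) ≈ 1151.6*I)
n = -153180 (n = -1702*90 = -153180)
n - R = -153180 - I*sqrt(1326181)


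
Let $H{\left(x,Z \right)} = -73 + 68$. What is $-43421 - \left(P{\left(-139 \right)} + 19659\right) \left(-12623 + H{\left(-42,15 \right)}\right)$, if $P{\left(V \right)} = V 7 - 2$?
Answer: $235898131$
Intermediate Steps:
$H{\left(x,Z \right)} = -5$
$P{\left(V \right)} = -2 + 7 V$ ($P{\left(V \right)} = 7 V - 2 = -2 + 7 V$)
$-43421 - \left(P{\left(-139 \right)} + 19659\right) \left(-12623 + H{\left(-42,15 \right)}\right) = -43421 - \left(\left(-2 + 7 \left(-139\right)\right) + 19659\right) \left(-12623 - 5\right) = -43421 - \left(\left(-2 - 973\right) + 19659\right) \left(-12628\right) = -43421 - \left(-975 + 19659\right) \left(-12628\right) = -43421 - 18684 \left(-12628\right) = -43421 - -235941552 = -43421 + 235941552 = 235898131$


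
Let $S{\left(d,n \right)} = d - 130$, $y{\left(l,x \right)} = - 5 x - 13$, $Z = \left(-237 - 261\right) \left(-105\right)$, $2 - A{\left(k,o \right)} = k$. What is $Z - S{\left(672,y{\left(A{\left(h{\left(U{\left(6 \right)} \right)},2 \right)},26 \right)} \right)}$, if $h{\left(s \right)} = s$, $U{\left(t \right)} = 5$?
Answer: $51748$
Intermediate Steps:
$A{\left(k,o \right)} = 2 - k$
$Z = 52290$ ($Z = \left(-498\right) \left(-105\right) = 52290$)
$y{\left(l,x \right)} = -13 - 5 x$
$S{\left(d,n \right)} = -130 + d$ ($S{\left(d,n \right)} = d - 130 = -130 + d$)
$Z - S{\left(672,y{\left(A{\left(h{\left(U{\left(6 \right)} \right)},2 \right)},26 \right)} \right)} = 52290 - \left(-130 + 672\right) = 52290 - 542 = 51748$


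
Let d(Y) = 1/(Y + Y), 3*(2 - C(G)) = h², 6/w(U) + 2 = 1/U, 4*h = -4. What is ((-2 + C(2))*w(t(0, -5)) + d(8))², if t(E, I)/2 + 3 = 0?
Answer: 42025/43264 ≈ 0.97136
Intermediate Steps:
h = -1 (h = (¼)*(-4) = -1)
t(E, I) = -6 (t(E, I) = -6 + 2*0 = -6 + 0 = -6)
w(U) = 6/(-2 + 1/U)
C(G) = 5/3 (C(G) = 2 - ⅓*(-1)² = 2 - ⅓*1 = 2 - ⅓ = 5/3)
d(Y) = 1/(2*Y)
((-2 + C(2))*w(t(0, -5)) + d(8))² = ((-2 + 5/3)*(-6*(-6)/(-1 + 2*(-6))) + (½)/8)² = (-(-2)*(-6)/(-1 - 12) + (½)*(⅛))² = (-(-2)*(-6)/(-13) + 1/16)² = (-(-2)*(-6)*(-1)/13 + 1/16)² = (-⅓*(-36/13) + 1/16)² = (12/13 + 1/16)² = (205/208)² = 42025/43264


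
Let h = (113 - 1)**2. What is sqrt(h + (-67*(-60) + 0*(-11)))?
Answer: 2*sqrt(4141) ≈ 128.70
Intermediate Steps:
h = 12544 (h = 112**2 = 12544)
sqrt(h + (-67*(-60) + 0*(-11))) = sqrt(12544 + (-67*(-60) + 0*(-11))) = sqrt(12544 + (4020 + 0)) = sqrt(12544 + 4020) = sqrt(16564) = 2*sqrt(4141)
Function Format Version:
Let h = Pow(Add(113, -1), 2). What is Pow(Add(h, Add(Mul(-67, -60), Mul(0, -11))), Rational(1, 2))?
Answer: Mul(2, Pow(4141, Rational(1, 2))) ≈ 128.70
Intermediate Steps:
h = 12544 (h = Pow(112, 2) = 12544)
Pow(Add(h, Add(Mul(-67, -60), Mul(0, -11))), Rational(1, 2)) = Pow(Add(12544, Add(Mul(-67, -60), Mul(0, -11))), Rational(1, 2)) = Pow(Add(12544, Add(4020, 0)), Rational(1, 2)) = Pow(Add(12544, 4020), Rational(1, 2)) = Pow(16564, Rational(1, 2)) = Mul(2, Pow(4141, Rational(1, 2)))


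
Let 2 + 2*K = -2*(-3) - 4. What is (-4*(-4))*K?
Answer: 0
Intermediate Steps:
K = 0 (K = -1 + (-2*(-3) - 4)/2 = -1 + (6 - 4)/2 = -1 + (½)*2 = -1 + 1 = 0)
(-4*(-4))*K = -4*(-4)*0 = 16*0 = 0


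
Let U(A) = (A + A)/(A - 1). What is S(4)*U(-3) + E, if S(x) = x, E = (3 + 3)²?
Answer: 42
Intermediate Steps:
E = 36 (E = 6² = 36)
U(A) = 2*A/(-1 + A) (U(A) = (2*A)/(-1 + A) = 2*A/(-1 + A))
S(4)*U(-3) + E = 4*(2*(-3)/(-1 - 3)) + 36 = 4*(2*(-3)/(-4)) + 36 = 4*(2*(-3)*(-¼)) + 36 = 4*(3/2) + 36 = 6 + 36 = 42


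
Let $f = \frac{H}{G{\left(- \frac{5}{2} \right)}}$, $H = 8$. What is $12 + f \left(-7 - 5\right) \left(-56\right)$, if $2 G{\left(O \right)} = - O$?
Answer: $\frac{21564}{5} \approx 4312.8$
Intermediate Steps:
$G{\left(O \right)} = - \frac{O}{2}$ ($G{\left(O \right)} = \frac{\left(-1\right) O}{2} = - \frac{O}{2}$)
$f = \frac{32}{5}$ ($f = \frac{8}{\left(- \frac{1}{2}\right) \left(- \frac{5}{2}\right)} = \frac{8}{\frac{5}{4}} = 8 \cdot \frac{4}{5} = \frac{32}{5} \approx 6.4$)
$12 + f \left(-7 - 5\right) \left(-56\right) = 12 + \frac{32 \left(-7 - 5\right)}{5} \left(-56\right) = 12 + \frac{32}{5} \left(-12\right) \left(-56\right) = 12 - - \frac{21504}{5} = 12 + \frac{21504}{5} = \frac{21564}{5}$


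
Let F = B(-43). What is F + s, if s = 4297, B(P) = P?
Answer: 4254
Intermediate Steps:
F = -43
F + s = -43 + 4297 = 4254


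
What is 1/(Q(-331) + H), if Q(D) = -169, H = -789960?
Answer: -1/790129 ≈ -1.2656e-6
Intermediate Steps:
1/(Q(-331) + H) = 1/(-169 - 789960) = 1/(-790129) = -1/790129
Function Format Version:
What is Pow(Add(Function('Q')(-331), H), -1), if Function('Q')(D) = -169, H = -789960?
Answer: Rational(-1, 790129) ≈ -1.2656e-6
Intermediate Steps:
Pow(Add(Function('Q')(-331), H), -1) = Pow(Add(-169, -789960), -1) = Pow(-790129, -1) = Rational(-1, 790129)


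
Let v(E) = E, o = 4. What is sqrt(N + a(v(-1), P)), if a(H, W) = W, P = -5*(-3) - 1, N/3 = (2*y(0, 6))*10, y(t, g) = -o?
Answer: I*sqrt(226) ≈ 15.033*I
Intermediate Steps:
y(t, g) = -4 (y(t, g) = -1*4 = -4)
N = -240 (N = 3*((2*(-4))*10) = 3*(-8*10) = 3*(-80) = -240)
P = 14 (P = 15 - 1 = 14)
sqrt(N + a(v(-1), P)) = sqrt(-240 + 14) = sqrt(-226) = I*sqrt(226)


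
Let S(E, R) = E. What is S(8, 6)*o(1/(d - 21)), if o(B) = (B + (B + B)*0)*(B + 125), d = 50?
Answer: 29008/841 ≈ 34.492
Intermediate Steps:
o(B) = B*(125 + B) (o(B) = (B + (2*B)*0)*(125 + B) = (B + 0)*(125 + B) = B*(125 + B))
S(8, 6)*o(1/(d - 21)) = 8*((125 + 1/(50 - 21))/(50 - 21)) = 8*((125 + 1/29)/29) = 8*((1/29)*(3626/29)) = 8*(3626/841) = 29008/841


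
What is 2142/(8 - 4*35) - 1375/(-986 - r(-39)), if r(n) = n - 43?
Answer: -146239/9944 ≈ -14.706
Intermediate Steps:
r(n) = -43 + n
2142/(8 - 4*35) - 1375/(-986 - r(-39)) = 2142/(8 - 4*35) - 1375/(-986 - (-43 - 39)) = 2142/(8 - 140) - 1375/(-986 - 1*(-82)) = 2142/(-132) - 1375/(-986 + 82) = 2142*(-1/132) - 1375/(-904) = -357/22 - 1375*(-1/904) = -357/22 + 1375/904 = -146239/9944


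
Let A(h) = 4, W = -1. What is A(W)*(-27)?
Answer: -108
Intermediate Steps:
A(W)*(-27) = 4*(-27) = -108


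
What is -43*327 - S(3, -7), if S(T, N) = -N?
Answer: -14068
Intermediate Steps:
-43*327 - S(3, -7) = -43*327 - (-1)*(-7) = -14061 - 1*7 = -14061 - 7 = -14068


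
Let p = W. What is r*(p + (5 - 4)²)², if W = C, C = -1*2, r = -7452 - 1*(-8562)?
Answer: 1110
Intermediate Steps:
r = 1110 (r = -7452 + 8562 = 1110)
C = -2
W = -2
p = -2
r*(p + (5 - 4)²)² = 1110*(-2 + (5 - 4)²)² = 1110*(-2 + 1²)² = 1110*(-2 + 1)² = 1110*(-1)² = 1110*1 = 1110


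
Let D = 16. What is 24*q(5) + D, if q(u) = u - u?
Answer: 16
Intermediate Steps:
q(u) = 0
24*q(5) + D = 24*0 + 16 = 0 + 16 = 16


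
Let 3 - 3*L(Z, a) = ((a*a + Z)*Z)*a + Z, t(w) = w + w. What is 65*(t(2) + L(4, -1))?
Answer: 2015/3 ≈ 671.67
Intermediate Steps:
t(w) = 2*w
L(Z, a) = 1 - Z/3 - Z*a*(Z + a**2)/3 (L(Z, a) = 1 - (((a*a + Z)*Z)*a + Z)/3 = 1 - (((a**2 + Z)*Z)*a + Z)/3 = 1 - (((Z + a**2)*Z)*a + Z)/3 = 1 - ((Z*(Z + a**2))*a + Z)/3 = 1 - (Z*a*(Z + a**2) + Z)/3 = 1 - (Z + Z*a*(Z + a**2))/3 = 1 + (-Z/3 - Z*a*(Z + a**2)/3) = 1 - Z/3 - Z*a*(Z + a**2)/3)
65*(t(2) + L(4, -1)) = 65*(2*2 + (1 - 1/3*4 - 1/3*4*(-1)**3 - 1/3*(-1)*4**2)) = 65*(4 + (1 - 4/3 - 1/3*4*(-1) - 1/3*(-1)*16)) = 65*(4 + (1 - 4/3 + 4/3 + 16/3)) = 65*(4 + 19/3) = 65*(31/3) = 2015/3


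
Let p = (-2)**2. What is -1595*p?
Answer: -6380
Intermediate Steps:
p = 4
-1595*p = -1595*4 = -6380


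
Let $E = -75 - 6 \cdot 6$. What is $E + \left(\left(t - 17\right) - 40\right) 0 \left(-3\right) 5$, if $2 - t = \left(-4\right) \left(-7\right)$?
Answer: $-111$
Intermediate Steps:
$t = -26$ ($t = 2 - \left(-4\right) \left(-7\right) = 2 - 28 = -26$)
$E = -111$ ($E = -75 - 36 = -111$)
$E + \left(\left(t - 17\right) - 40\right) 0 \left(-3\right) 5 = -111 + \left(\left(-26 - 17\right) - 40\right) 0 \left(-3\right) 5 = -111 + \left(-43 - 40\right) 0 \cdot 5 = -111 - 0 = -111 + 0 = -111$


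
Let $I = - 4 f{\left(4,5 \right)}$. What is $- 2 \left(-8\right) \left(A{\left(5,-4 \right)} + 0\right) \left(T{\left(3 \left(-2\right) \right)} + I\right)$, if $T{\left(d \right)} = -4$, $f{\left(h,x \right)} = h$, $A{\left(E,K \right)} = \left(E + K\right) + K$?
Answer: $960$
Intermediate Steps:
$A{\left(E,K \right)} = E + 2 K$
$I = -16$ ($I = \left(-4\right) 4 = -16$)
$- 2 \left(-8\right) \left(A{\left(5,-4 \right)} + 0\right) \left(T{\left(3 \left(-2\right) \right)} + I\right) = - 2 \left(-8\right) \left(\left(5 + 2 \left(-4\right)\right) + 0\right) \left(-4 - 16\right) = - \left(-16\right) \left(\left(5 - 8\right) + 0\right) \left(-20\right) = - \left(-16\right) \left(-3 + 0\right) \left(-20\right) = - \left(-16\right) \left(\left(-3\right) \left(-20\right)\right) = - \left(-16\right) 60 = \left(-1\right) \left(-960\right) = 960$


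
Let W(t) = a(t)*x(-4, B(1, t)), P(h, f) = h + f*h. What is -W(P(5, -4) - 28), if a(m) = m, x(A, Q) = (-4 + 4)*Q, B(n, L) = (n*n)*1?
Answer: 0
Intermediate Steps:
B(n, L) = n**2 (B(n, L) = n**2*1 = n**2)
x(A, Q) = 0 (x(A, Q) = 0*Q = 0)
W(t) = 0 (W(t) = t*0 = 0)
-W(P(5, -4) - 28) = -1*0 = 0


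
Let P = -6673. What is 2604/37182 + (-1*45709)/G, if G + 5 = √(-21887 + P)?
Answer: 285739851/35428249 + 182836*I*√1785/28585 ≈ 8.0653 + 270.24*I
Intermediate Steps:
G = -5 + 4*I*√1785 (G = -5 + √(-21887 - 6673) = -5 + √(-28560) = -5 + 4*I*√1785 ≈ -5.0 + 169.0*I)
2604/37182 + (-1*45709)/G = 2604/37182 + (-1*45709)/(-5 + 4*I*√1785) = 2604*(1/37182) - 45709/(-5 + 4*I*√1785) = 434/6197 - 45709/(-5 + 4*I*√1785)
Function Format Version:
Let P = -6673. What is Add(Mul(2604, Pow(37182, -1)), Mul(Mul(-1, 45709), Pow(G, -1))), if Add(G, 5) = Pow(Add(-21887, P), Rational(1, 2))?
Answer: Add(Rational(285739851, 35428249), Mul(Rational(182836, 28585), I, Pow(1785, Rational(1, 2)))) ≈ Add(8.0653, Mul(270.24, I))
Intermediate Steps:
G = Add(-5, Mul(4, I, Pow(1785, Rational(1, 2)))) (G = Add(-5, Pow(Add(-21887, -6673), Rational(1, 2))) = Add(-5, Pow(-28560, Rational(1, 2))) = Add(-5, Mul(4, I, Pow(1785, Rational(1, 2)))) ≈ Add(-5.0000, Mul(169.00, I)))
Add(Mul(2604, Pow(37182, -1)), Mul(Mul(-1, 45709), Pow(G, -1))) = Add(Mul(2604, Pow(37182, -1)), Mul(Mul(-1, 45709), Pow(Add(-5, Mul(4, I, Pow(1785, Rational(1, 2)))), -1))) = Add(Mul(2604, Rational(1, 37182)), Mul(-45709, Pow(Add(-5, Mul(4, I, Pow(1785, Rational(1, 2)))), -1))) = Add(Rational(434, 6197), Mul(-45709, Pow(Add(-5, Mul(4, I, Pow(1785, Rational(1, 2)))), -1)))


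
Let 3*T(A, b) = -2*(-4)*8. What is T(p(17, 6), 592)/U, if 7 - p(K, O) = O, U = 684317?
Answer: 64/2052951 ≈ 3.1175e-5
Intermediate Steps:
p(K, O) = 7 - O
T(A, b) = 64/3 (T(A, b) = (-2*(-4)*8)/3 = (8*8)/3 = (⅓)*64 = 64/3)
T(p(17, 6), 592)/U = (64/3)/684317 = (64/3)*(1/684317) = 64/2052951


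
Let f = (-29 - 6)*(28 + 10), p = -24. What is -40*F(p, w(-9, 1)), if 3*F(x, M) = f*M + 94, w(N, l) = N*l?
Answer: -482560/3 ≈ -1.6085e+5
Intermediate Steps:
f = -1330 (f = -35*38 = -1330)
F(x, M) = 94/3 - 1330*M/3 (F(x, M) = (-1330*M + 94)/3 = (94 - 1330*M)/3 = 94/3 - 1330*M/3)
-40*F(p, w(-9, 1)) = -40*(94/3 - (-3990)) = -40*(94/3 - 1330/3*(-9)) = -40*(94/3 + 3990) = -40*12064/3 = -482560/3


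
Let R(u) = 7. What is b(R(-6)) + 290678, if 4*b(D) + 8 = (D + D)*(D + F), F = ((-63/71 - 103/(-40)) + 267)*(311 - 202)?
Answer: 2233403539/5680 ≈ 3.9321e+5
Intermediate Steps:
F = 83174957/2840 (F = ((-63*1/71 - 103*(-1/40)) + 267)*109 = ((-63/71 + 103/40) + 267)*109 = (4793/2840 + 267)*109 = (763073/2840)*109 = 83174957/2840 ≈ 29287.)
b(D) = -2 + D*(83174957/2840 + D)/2 (b(D) = -2 + ((D + D)*(D + 83174957/2840))/4 = -2 + ((2*D)*(83174957/2840 + D))/4 = -2 + (2*D*(83174957/2840 + D))/4 = -2 + D*(83174957/2840 + D)/2)
b(R(-6)) + 290678 = (-2 + (½)*7² + (83174957/5680)*7) + 290678 = (-2 + (½)*49 + 582224699/5680) + 290678 = (-2 + 49/2 + 582224699/5680) + 290678 = 582352499/5680 + 290678 = 2233403539/5680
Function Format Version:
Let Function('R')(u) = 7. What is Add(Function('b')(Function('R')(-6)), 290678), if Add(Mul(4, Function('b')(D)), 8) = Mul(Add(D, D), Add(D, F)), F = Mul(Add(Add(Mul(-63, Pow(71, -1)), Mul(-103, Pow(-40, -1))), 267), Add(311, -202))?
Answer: Rational(2233403539, 5680) ≈ 3.9321e+5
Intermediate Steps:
F = Rational(83174957, 2840) (F = Mul(Add(Add(Mul(-63, Rational(1, 71)), Mul(-103, Rational(-1, 40))), 267), 109) = Mul(Add(Add(Rational(-63, 71), Rational(103, 40)), 267), 109) = Mul(Add(Rational(4793, 2840), 267), 109) = Mul(Rational(763073, 2840), 109) = Rational(83174957, 2840) ≈ 29287.)
Function('b')(D) = Add(-2, Mul(Rational(1, 2), D, Add(Rational(83174957, 2840), D))) (Function('b')(D) = Add(-2, Mul(Rational(1, 4), Mul(Add(D, D), Add(D, Rational(83174957, 2840))))) = Add(-2, Mul(Rational(1, 4), Mul(Mul(2, D), Add(Rational(83174957, 2840), D)))) = Add(-2, Mul(Rational(1, 4), Mul(2, D, Add(Rational(83174957, 2840), D)))) = Add(-2, Mul(Rational(1, 2), D, Add(Rational(83174957, 2840), D))))
Add(Function('b')(Function('R')(-6)), 290678) = Add(Add(-2, Mul(Rational(1, 2), Pow(7, 2)), Mul(Rational(83174957, 5680), 7)), 290678) = Add(Add(-2, Mul(Rational(1, 2), 49), Rational(582224699, 5680)), 290678) = Add(Add(-2, Rational(49, 2), Rational(582224699, 5680)), 290678) = Add(Rational(582352499, 5680), 290678) = Rational(2233403539, 5680)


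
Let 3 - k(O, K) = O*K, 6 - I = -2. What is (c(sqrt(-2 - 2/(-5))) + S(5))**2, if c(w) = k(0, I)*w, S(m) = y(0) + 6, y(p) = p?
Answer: 108/5 + 72*I*sqrt(10)/5 ≈ 21.6 + 45.537*I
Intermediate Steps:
I = 8 (I = 6 - 1*(-2) = 6 + 2 = 8)
S(m) = 6 (S(m) = 0 + 6 = 6)
k(O, K) = 3 - K*O (k(O, K) = 3 - O*K = 3 - K*O)
c(w) = 3*w (c(w) = (3 - 1*8*0)*w = (3 + 0)*w = 3*w)
(c(sqrt(-2 - 2/(-5))) + S(5))**2 = (3*sqrt(-2 - 2/(-5)) + 6)**2 = (3*sqrt(-2 - 2*(-1/5)) + 6)**2 = (3*sqrt(-2 + 2/5) + 6)**2 = (3*sqrt(-8/5) + 6)**2 = (3*(2*I*sqrt(10)/5) + 6)**2 = (6*I*sqrt(10)/5 + 6)**2 = (6 + 6*I*sqrt(10)/5)**2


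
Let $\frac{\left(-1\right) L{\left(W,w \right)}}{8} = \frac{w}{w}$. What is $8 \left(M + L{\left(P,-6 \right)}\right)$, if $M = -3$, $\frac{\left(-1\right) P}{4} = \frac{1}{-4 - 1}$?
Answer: $-88$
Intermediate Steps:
$P = \frac{4}{5}$ ($P = - \frac{4}{-4 - 1} = - \frac{4}{-5} = \left(-4\right) \left(- \frac{1}{5}\right) = \frac{4}{5} \approx 0.8$)
$L{\left(W,w \right)} = -8$ ($L{\left(W,w \right)} = - 8 \frac{w}{w} = \left(-8\right) 1 = -8$)
$8 \left(M + L{\left(P,-6 \right)}\right) = 8 \left(-3 - 8\right) = 8 \left(-11\right) = -88$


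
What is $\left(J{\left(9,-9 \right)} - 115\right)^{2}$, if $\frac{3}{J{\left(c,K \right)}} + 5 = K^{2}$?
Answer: $\frac{76335169}{5776} \approx 13216.0$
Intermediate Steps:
$J{\left(c,K \right)} = \frac{3}{-5 + K^{2}}$
$\left(J{\left(9,-9 \right)} - 115\right)^{2} = \left(\frac{3}{-5 + \left(-9\right)^{2}} - 115\right)^{2} = \left(\frac{3}{-5 + 81} - 115\right)^{2} = \left(\frac{3}{76} - 115\right)^{2} = \left(- \frac{8737}{76}\right)^{2} = \frac{76335169}{5776}$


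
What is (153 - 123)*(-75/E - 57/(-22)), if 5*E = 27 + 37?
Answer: -34515/352 ≈ -98.054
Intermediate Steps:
E = 64/5 (E = (27 + 37)/5 = (⅕)*64 = 64/5 ≈ 12.800)
(153 - 123)*(-75/E - 57/(-22)) = (153 - 123)*(-75/64/5 - 57/(-22)) = 30*(-75*5/64 - 57*(-1/22)) = 30*(-375/64 + 57/22) = 30*(-2301/704) = -34515/352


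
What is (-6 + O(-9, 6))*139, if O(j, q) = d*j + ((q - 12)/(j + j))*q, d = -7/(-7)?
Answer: -1807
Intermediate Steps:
d = 1 (d = -7*(-1/7) = 1)
O(j, q) = j + q*(-12 + q)/(2*j) (O(j, q) = 1*j + ((q - 12)/(j + j))*q = j + ((-12 + q)/((2*j)))*q = j + ((-12 + q)*(1/(2*j)))*q = j + ((-12 + q)/(2*j))*q = j + q*(-12 + q)/(2*j))
(-6 + O(-9, 6))*139 = (-6 + ((-9)**2 + (1/2)*6**2 - 6*6)/(-9))*139 = (-6 - (81 + (1/2)*36 - 36)/9)*139 = (-6 - (81 + 18 - 36)/9)*139 = (-6 - 1/9*63)*139 = (-6 - 7)*139 = -13*139 = -1807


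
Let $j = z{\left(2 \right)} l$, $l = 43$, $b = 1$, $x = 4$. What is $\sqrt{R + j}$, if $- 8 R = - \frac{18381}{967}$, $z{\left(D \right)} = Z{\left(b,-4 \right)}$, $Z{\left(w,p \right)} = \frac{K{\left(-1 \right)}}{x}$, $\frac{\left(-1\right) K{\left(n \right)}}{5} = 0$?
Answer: $\frac{\sqrt{35548854}}{3868} \approx 1.5414$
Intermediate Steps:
$K{\left(n \right)} = 0$ ($K{\left(n \right)} = \left(-5\right) 0 = 0$)
$Z{\left(w,p \right)} = 0$ ($Z{\left(w,p \right)} = \frac{0}{4} = 0 \cdot \frac{1}{4} = 0$)
$z{\left(D \right)} = 0$
$R = \frac{18381}{7736}$ ($R = - \frac{\left(-18381\right) \frac{1}{967}}{8} = \left(- \frac{1}{8}\right) \left(- \frac{18381}{967}\right) = \frac{18381}{7736} \approx 2.376$)
$j = 0$ ($j = 0 \cdot 43 = 0$)
$\sqrt{R + j} = \sqrt{\frac{18381}{7736} + 0} = \sqrt{\frac{18381}{7736}} = \frac{\sqrt{35548854}}{3868}$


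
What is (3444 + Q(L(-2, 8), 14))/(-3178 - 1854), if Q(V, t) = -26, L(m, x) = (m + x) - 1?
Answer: -1709/2516 ≈ -0.67925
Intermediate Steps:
L(m, x) = -1 + m + x
(3444 + Q(L(-2, 8), 14))/(-3178 - 1854) = (3444 - 26)/(-3178 - 1854) = 3418/(-5032) = 3418*(-1/5032) = -1709/2516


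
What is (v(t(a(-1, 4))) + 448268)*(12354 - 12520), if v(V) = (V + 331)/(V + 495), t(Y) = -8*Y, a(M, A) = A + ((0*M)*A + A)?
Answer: -32071826650/431 ≈ -7.4413e+7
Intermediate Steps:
a(M, A) = 2*A (a(M, A) = A + (0*A + A) = A + (0 + A) = A + A = 2*A)
v(V) = (331 + V)/(495 + V)
(v(t(a(-1, 4))) + 448268)*(12354 - 12520) = ((331 - 16*4)/(495 - 16*4) + 448268)*(12354 - 12520) = ((331 - 8*8)/(495 - 8*8) + 448268)*(-166) = ((331 - 64)/(495 - 64) + 448268)*(-166) = (267/431 + 448268)*(-166) = (193203775/431)*(-166) = -32071826650/431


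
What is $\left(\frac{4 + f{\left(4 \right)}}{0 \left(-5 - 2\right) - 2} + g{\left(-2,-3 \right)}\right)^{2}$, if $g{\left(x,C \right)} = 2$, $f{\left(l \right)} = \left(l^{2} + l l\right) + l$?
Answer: $324$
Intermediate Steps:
$f{\left(l \right)} = l + 2 l^{2}$ ($f{\left(l \right)} = \left(l^{2} + l^{2}\right) + l = 2 l^{2} + l = l + 2 l^{2}$)
$\left(\frac{4 + f{\left(4 \right)}}{0 \left(-5 - 2\right) - 2} + g{\left(-2,-3 \right)}\right)^{2} = \left(\frac{4 + 4 \left(1 + 2 \cdot 4\right)}{0 \left(-5 - 2\right) - 2} + 2\right)^{2} = \left(\frac{4 + 4 \left(1 + 8\right)}{0 \left(-7\right) - 2} + 2\right)^{2} = \left(\frac{4 + 4 \cdot 9}{0 - 2} + 2\right)^{2} = \left(\frac{4 + 36}{-2} + 2\right)^{2} = \left(40 \left(- \frac{1}{2}\right) + 2\right)^{2} = \left(-20 + 2\right)^{2} = \left(-18\right)^{2} = 324$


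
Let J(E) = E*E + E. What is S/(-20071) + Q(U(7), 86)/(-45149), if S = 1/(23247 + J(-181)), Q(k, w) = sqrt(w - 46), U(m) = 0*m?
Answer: -1/1120503717 - 2*sqrt(10)/45149 ≈ -0.00014008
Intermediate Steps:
U(m) = 0
J(E) = E + E**2 (J(E) = E**2 + E = E + E**2)
Q(k, w) = sqrt(-46 + w)
S = 1/55827 (S = 1/(23247 - 181*(1 - 181)) = 1/(23247 - 181*(-180)) = 1/(23247 + 32580) = 1/55827 ≈ 1.7912e-5)
S/(-20071) + Q(U(7), 86)/(-45149) = (1/55827)/(-20071) + sqrt(-46 + 86)/(-45149) = (1/55827)*(-1/20071) + sqrt(40)*(-1/45149) = -1/1120503717 + (2*sqrt(10))*(-1/45149) = -1/1120503717 - 2*sqrt(10)/45149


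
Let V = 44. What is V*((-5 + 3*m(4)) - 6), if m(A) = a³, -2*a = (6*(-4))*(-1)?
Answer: -228580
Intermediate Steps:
a = -12 (a = -6*(-4)*(-1)/2 = -(-12)*(-1) = -½*24 = -12)
m(A) = -1728 (m(A) = (-12)³ = -1728)
V*((-5 + 3*m(4)) - 6) = 44*((-5 + 3*(-1728)) - 6) = 44*((-5 - 5184) - 6) = 44*(-5189 - 6) = 44*(-5195) = -228580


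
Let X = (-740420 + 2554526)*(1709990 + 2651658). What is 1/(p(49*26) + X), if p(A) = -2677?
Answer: 1/7912491804011 ≈ 1.2638e-13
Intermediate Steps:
X = 7912491806688 (X = 1814106*4361648 = 7912491806688)
1/(p(49*26) + X) = 1/(-2677 + 7912491806688) = 1/7912491804011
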